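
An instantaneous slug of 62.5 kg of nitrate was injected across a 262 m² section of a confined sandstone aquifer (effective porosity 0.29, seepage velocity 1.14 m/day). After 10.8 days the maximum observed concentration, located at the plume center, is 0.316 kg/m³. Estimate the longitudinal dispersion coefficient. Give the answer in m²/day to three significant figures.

At the plume center C_max = M/(n_e·A·√(4πDt)), so D = M²/(4πt·(n_e·A·C_max)²).
n_e·A·C_max = 0.29 × 262 × 0.316 = 24.01 kg/m.
D = 62.5²/(4π × 10.8 × 24.01²) = 0.0499 m²/day.

0.0499 m²/day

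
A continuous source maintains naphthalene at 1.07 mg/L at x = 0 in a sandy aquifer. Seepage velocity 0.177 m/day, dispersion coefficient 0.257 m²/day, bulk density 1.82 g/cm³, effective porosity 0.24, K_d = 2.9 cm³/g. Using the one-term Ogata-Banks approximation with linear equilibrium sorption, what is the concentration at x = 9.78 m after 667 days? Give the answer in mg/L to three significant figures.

Retardation factor R = 1 + ρ_b·K_d/n = 1 + 1.82 × 2.9/0.24 = 22.99.
Sorption retards both mechanisms: v_R = v/R = 0.007699 m/day, D_R = D/R = 0.01118 m²/day.
v_R·t = 0.007699 × 667 = 5.135233 m; 2√(D_R t) = 5.462 m; argument = (9.78 − 5.135233)/5.462 = 0.8504.
C = C₀ × ½·erfc(0.8504) = 1.07 × 0.1146 = 0.123 mg/L.

0.123 mg/L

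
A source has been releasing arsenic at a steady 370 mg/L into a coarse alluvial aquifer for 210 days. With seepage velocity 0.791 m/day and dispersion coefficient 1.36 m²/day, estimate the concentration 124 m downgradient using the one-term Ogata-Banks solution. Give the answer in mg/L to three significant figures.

356 mg/L

For a continuous step input, C/C₀ ≈ ½·erfc((x−vt)/(2√(Dt))).
vt = 0.791 × 210 = 166.11 m and 2√(Dt) = 2√(1.36 × 210) = 33.80 m.
Argument (x−vt)/(2√(Dt)) = (124 − 166.11)/33.80 = -1.246; ½·erfc(-1.246) = 0.9610.
C = 370 × 0.9610 = 356 mg/L.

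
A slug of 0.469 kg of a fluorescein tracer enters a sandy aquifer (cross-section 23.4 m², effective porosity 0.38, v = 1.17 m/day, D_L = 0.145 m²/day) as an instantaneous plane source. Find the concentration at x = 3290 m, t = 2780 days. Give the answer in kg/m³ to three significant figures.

0.000311 kg/m³

For an instantaneous plane source, C(x,t) = M/(n_e·A·√(4πDt)) · exp(−(x−vt)²/(4Dt)), with n_e·A the pore (flow) area.
Plume center vt = 1.17 × 2780 = 3252.6 m, so the well at 3290 m is 37.4 m downgradient of the peak.
√(4πDt) = 71.17 m, giving peak height M/(n_e·A·√(4πDt)) = 0.469/(0.38 × 23.4 × 71.17) = 0.0007411 kg/m³.
(x−vt)²/(4Dt) = (37.4)²/(4 × 0.145 × 2780) = 0.8675; exp(−0.8675) = 0.4200.
C = 0.0007411 × 0.4200 = 0.000311 kg/m³.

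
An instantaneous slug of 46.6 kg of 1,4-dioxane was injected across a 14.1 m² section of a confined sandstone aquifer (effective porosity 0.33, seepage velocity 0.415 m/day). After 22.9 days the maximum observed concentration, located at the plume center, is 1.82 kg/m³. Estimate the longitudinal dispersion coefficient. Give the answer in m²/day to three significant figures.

At the plume center C_max = M/(n_e·A·√(4πDt)), so D = M²/(4πt·(n_e·A·C_max)²).
n_e·A·C_max = 0.33 × 14.1 × 1.82 = 8.468 kg/m.
D = 46.6²/(4π × 22.9 × 8.468²) = 0.105 m²/day.

0.105 m²/day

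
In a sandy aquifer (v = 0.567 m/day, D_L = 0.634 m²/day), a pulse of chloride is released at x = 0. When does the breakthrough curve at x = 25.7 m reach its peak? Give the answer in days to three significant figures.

For the 1D instantaneous-source solution, setting ∂C/∂t = 0 at fixed x gives v²t² + 2Dt − x² = 0, so t = (√(D² + v²x²) − D)/v².
√(D² + v²x²) = √(0.634² + 0.567² × 25.7²) = 14.59; v² = 0.321489.
t = (14.59 − 0.634)/0.321489 = 43.4 days (vs. the pure-advection estimate x/v = 45.3 d).

43.4 days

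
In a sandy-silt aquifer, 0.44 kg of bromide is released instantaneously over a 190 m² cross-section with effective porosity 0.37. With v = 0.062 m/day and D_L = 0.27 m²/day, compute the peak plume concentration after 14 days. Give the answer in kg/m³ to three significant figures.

The peak of an instantaneous 1D plume sits at x = vt; there the Gaussian factor is 1 and C_max = M/(n_e·A·√(4πDt)), where n_e·A is the pore area the mass is dissolved in.
√(4πDt) = √(4π × 0.27 × 14) = 6.892 m, so C_max = 0.44/(0.37 × 190 × 6.892) = 0.000908 kg/m³.

0.000908 kg/m³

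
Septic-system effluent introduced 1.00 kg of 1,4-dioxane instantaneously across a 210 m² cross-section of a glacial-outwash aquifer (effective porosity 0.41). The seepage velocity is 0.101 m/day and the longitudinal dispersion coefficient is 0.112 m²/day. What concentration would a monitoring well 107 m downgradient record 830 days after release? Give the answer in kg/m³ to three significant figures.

For an instantaneous plane source, C(x,t) = M/(n_e·A·√(4πDt)) · exp(−(x−vt)²/(4Dt)), with n_e·A the pore (flow) area.
Plume center vt = 0.101 × 830 = 83.83 m, so the well at 107 m is 23.17 m downgradient of the peak.
√(4πDt) = 34.18 m, giving peak height M/(n_e·A·√(4πDt)) = 1.00/(0.41 × 210 × 34.18) = 0.0003398 kg/m³.
(x−vt)²/(4Dt) = (23.17)²/(4 × 0.112 × 830) = 1.444; exp(−1.444) = 0.2360.
C = 0.0003398 × 0.2360 = 8.02e-05 kg/m³.

8.02e-05 kg/m³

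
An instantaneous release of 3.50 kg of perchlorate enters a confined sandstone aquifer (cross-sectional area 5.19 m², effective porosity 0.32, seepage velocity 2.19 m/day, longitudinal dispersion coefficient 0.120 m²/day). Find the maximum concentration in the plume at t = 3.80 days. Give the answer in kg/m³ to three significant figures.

0.880 kg/m³

The peak of an instantaneous 1D plume sits at x = vt; there the Gaussian factor is 1 and C_max = M/(n_e·A·√(4πDt)), where n_e·A is the pore area the mass is dissolved in.
√(4πDt) = √(4π × 0.120 × 3.80) = 2.394 m, so C_max = 3.50/(0.32 × 5.19 × 2.394) = 0.880 kg/m³.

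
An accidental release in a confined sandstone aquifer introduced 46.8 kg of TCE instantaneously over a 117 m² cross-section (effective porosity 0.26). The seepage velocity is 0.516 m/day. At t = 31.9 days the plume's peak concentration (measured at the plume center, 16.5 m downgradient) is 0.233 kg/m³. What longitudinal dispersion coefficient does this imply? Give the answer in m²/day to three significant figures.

0.109 m²/day

At the plume center C_max = M/(n_e·A·√(4πDt)), so D = M²/(4πt·(n_e·A·C_max)²).
n_e·A·C_max = 0.26 × 117 × 0.233 = 7.088 kg/m.
D = 46.8²/(4π × 31.9 × 7.088²) = 0.109 m²/day.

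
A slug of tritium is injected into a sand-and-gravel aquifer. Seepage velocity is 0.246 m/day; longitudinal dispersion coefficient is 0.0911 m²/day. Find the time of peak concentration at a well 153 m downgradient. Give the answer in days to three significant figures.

620 days

For the 1D instantaneous-source solution, setting ∂C/∂t = 0 at fixed x gives v²t² + 2Dt − x² = 0, so t = (√(D² + v²x²) − D)/v².
√(D² + v²x²) = √(0.0911² + 0.246² × 153²) = 37.64; v² = 0.060516.
t = (37.64 − 0.0911)/0.060516 = 620 days (vs. the pure-advection estimate x/v = 622 d).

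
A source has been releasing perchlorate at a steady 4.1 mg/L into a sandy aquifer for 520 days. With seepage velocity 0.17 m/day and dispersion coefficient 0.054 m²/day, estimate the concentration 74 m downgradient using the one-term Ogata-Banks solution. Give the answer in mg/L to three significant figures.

3.99 mg/L

For a continuous step input, C/C₀ ≈ ½·erfc((x−vt)/(2√(Dt))).
vt = 0.17 × 520 = 88.4 m and 2√(Dt) = 2√(0.054 × 520) = 10.60 m.
Argument (x−vt)/(2√(Dt)) = (74 − 88.4)/10.60 = -1.358; ½·erfc(-1.358) = 0.9726.
C = 4.1 × 0.9726 = 3.99 mg/L.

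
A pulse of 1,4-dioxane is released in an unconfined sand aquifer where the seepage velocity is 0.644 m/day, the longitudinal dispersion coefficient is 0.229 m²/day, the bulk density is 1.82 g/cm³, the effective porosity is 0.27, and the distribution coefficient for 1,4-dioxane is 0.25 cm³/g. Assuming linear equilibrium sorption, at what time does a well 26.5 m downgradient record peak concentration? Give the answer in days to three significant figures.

109 days

Retardation factor R = 1 + ρ_b·K_d/n = 1 + 1.82 × 0.25/0.27 = 2.685.
Sorption retards both mechanisms: v_R = v/R = 0.2399 m/day, D_R = D/R = 0.08529 m²/day.
Peak time from v_R²t² + 2D_R t − x² = 0: t = (√(D_R² + v_R²x²) − D_R)/v_R².
√(D_R² + v_R²x²) = √(0.08529² + 0.2399² × 26.5²) = 6.358; v_R² = 0.05755.
t = (6.358 − 0.08529)/0.05755 = 109 days.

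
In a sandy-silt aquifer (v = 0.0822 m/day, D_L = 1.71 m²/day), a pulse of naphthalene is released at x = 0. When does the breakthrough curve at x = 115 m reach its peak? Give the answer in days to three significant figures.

1170 days

For the 1D instantaneous-source solution, setting ∂C/∂t = 0 at fixed x gives v²t² + 2Dt − x² = 0, so t = (√(D² + v²x²) − D)/v².
√(D² + v²x²) = √(1.71² + 0.0822² × 115²) = 9.606; v² = 0.00675684.
t = (9.606 − 1.71)/0.00675684 = 1170 days (vs. the pure-advection estimate x/v = 1400 d).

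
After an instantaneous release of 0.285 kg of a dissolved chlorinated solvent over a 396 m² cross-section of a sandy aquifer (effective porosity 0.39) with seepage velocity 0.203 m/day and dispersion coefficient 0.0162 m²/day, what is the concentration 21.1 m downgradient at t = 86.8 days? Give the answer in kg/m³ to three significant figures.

5.10e-05 kg/m³

For an instantaneous plane source, C(x,t) = M/(n_e·A·√(4πDt)) · exp(−(x−vt)²/(4Dt)), with n_e·A the pore (flow) area.
Plume center vt = 0.203 × 86.8 = 17.6204 m, so the well at 21.1 m is 3.4796 m downgradient of the peak.
√(4πDt) = 4.204 m, giving peak height M/(n_e·A·√(4πDt)) = 0.285/(0.39 × 396 × 4.204) = 0.0004390 kg/m³.
(x−vt)²/(4Dt) = (3.4796)²/(4 × 0.0162 × 86.8) = 2.153; exp(−2.153) = 0.1161.
C = 0.0004390 × 0.1161 = 5.10e-05 kg/m³.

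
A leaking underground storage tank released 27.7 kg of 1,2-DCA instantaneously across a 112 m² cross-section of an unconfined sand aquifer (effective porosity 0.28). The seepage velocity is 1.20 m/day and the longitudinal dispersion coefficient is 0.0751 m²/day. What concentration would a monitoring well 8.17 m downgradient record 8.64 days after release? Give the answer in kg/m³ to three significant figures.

0.0481 kg/m³

For an instantaneous plane source, C(x,t) = M/(n_e·A·√(4πDt)) · exp(−(x−vt)²/(4Dt)), with n_e·A the pore (flow) area.
Plume center vt = 1.20 × 8.64 = 10.368 m, so the well at 8.17 m is 2.198 m upgradient of the peak.
√(4πDt) = 2.855 m, giving peak height M/(n_e·A·√(4πDt)) = 27.7/(0.28 × 112 × 2.855) = 0.3094 kg/m³.
(x−vt)²/(4Dt) = (-2.198)²/(4 × 0.0751 × 8.64) = 1.861; exp(−1.861) = 0.1555.
C = 0.3094 × 0.1555 = 0.0481 kg/m³.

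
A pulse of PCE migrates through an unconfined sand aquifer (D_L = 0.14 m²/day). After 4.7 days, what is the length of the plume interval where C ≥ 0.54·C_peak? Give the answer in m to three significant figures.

2.55 m

The plume is Gaussian with σ = √(2Dt) = √(2 × 0.14 × 4.7) = 1.147 m.
C/C_peak = exp(−Δx²/(2σ²)) = 0.54 ⇒ Δx = σ·√(−2 ln 0.54) = 1.147 × 1.110 = 1.273 m.
Width = 2Δx = 2.55 m.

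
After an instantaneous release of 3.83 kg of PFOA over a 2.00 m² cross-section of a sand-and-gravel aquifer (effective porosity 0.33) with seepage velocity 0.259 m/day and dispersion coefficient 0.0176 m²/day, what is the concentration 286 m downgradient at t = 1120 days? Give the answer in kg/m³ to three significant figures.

0.299 kg/m³

For an instantaneous plane source, C(x,t) = M/(n_e·A·√(4πDt)) · exp(−(x−vt)²/(4Dt)), with n_e·A the pore (flow) area.
Plume center vt = 0.259 × 1120 = 290.08 m, so the well at 286 m is 4.08 m upgradient of the peak.
√(4πDt) = 15.74 m, giving peak height M/(n_e·A·√(4πDt)) = 3.83/(0.33 × 2.00 × 15.74) = 0.3687 kg/m³.
(x−vt)²/(4Dt) = (-4.08)²/(4 × 0.0176 × 1120) = 0.2111; exp(−0.2111) = 0.8097.
C = 0.3687 × 0.8097 = 0.299 kg/m³.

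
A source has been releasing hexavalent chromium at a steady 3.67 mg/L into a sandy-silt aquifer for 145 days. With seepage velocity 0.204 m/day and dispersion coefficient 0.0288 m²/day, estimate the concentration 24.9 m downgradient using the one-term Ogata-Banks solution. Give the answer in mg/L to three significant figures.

3.48 mg/L

For a continuous step input, C/C₀ ≈ ½·erfc((x−vt)/(2√(Dt))).
vt = 0.204 × 145 = 29.58 m and 2√(Dt) = 2√(0.0288 × 145) = 4.087 m.
Argument (x−vt)/(2√(Dt)) = (24.9 − 29.58)/4.087 = -1.145; ½·erfc(-1.145) = 0.9473.
C = 3.67 × 0.9473 = 3.48 mg/L.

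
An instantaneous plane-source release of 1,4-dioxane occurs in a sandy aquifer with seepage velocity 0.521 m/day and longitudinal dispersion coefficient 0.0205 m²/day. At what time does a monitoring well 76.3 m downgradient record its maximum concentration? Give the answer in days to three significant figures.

146 days

For the 1D instantaneous-source solution, setting ∂C/∂t = 0 at fixed x gives v²t² + 2Dt − x² = 0, so t = (√(D² + v²x²) − D)/v².
√(D² + v²x²) = √(0.0205² + 0.521² × 76.3²) = 39.75; v² = 0.271441.
t = (39.75 − 0.0205)/0.271441 = 146 days (vs. the pure-advection estimate x/v = 146 d).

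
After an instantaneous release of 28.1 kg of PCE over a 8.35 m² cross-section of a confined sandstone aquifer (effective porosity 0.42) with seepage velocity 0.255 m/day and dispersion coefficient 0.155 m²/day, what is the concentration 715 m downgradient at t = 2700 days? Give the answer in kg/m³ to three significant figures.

0.0726 kg/m³

For an instantaneous plane source, C(x,t) = M/(n_e·A·√(4πDt)) · exp(−(x−vt)²/(4Dt)), with n_e·A the pore (flow) area.
Plume center vt = 0.255 × 2700 = 688.5 m, so the well at 715 m is 26.5 m downgradient of the peak.
√(4πDt) = 72.52 m, giving peak height M/(n_e·A·√(4πDt)) = 28.1/(0.42 × 8.35 × 72.52) = 0.1105 kg/m³.
(x−vt)²/(4Dt) = (26.5)²/(4 × 0.155 × 2700) = 0.4195; exp(−0.4195) = 0.6574.
C = 0.1105 × 0.6574 = 0.0726 kg/m³.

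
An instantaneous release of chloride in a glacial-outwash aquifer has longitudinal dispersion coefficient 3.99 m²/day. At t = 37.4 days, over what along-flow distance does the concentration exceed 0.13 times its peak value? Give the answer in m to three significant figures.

69.8 m

The plume is Gaussian with σ = √(2Dt) = √(2 × 3.99 × 37.4) = 17.28 m.
C/C_peak = exp(−Δx²/(2σ²)) = 0.13 ⇒ Δx = σ·√(−2 ln 0.13) = 17.28 × 2.020 = 34.91 m.
Width = 2Δx = 69.8 m.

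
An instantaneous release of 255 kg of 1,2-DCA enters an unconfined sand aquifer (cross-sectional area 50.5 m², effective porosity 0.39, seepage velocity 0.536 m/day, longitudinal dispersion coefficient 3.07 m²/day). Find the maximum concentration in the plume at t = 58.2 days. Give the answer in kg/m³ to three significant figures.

The peak of an instantaneous 1D plume sits at x = vt; there the Gaussian factor is 1 and C_max = M/(n_e·A·√(4πDt)), where n_e·A is the pore area the mass is dissolved in.
√(4πDt) = √(4π × 3.07 × 58.2) = 47.38 m, so C_max = 255/(0.39 × 50.5 × 47.38) = 0.273 kg/m³.

0.273 kg/m³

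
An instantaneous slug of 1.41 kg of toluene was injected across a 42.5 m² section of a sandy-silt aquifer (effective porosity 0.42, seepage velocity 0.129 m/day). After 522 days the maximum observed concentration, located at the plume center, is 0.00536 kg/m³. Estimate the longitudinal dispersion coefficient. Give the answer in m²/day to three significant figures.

0.0331 m²/day

At the plume center C_max = M/(n_e·A·√(4πDt)), so D = M²/(4πt·(n_e·A·C_max)²).
n_e·A·C_max = 0.42 × 42.5 × 0.00536 = 0.09568 kg/m.
D = 1.41²/(4π × 522 × 0.09568²) = 0.0331 m²/day.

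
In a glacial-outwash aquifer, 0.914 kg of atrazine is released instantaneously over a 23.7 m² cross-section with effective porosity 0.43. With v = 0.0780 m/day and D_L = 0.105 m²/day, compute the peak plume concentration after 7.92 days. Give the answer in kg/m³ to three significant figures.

The peak of an instantaneous 1D plume sits at x = vt; there the Gaussian factor is 1 and C_max = M/(n_e·A·√(4πDt)), where n_e·A is the pore area the mass is dissolved in.
√(4πDt) = √(4π × 0.105 × 7.92) = 3.233 m, so C_max = 0.914/(0.43 × 23.7 × 3.233) = 0.0277 kg/m³.

0.0277 kg/m³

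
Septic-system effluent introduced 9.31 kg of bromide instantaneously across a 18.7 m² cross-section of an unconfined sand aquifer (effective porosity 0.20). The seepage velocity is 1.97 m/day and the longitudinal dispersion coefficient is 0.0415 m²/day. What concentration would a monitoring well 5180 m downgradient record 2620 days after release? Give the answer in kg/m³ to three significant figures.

0.0304 kg/m³

For an instantaneous plane source, C(x,t) = M/(n_e·A·√(4πDt)) · exp(−(x−vt)²/(4Dt)), with n_e·A the pore (flow) area.
Plume center vt = 1.97 × 2620 = 5161.4 m, so the well at 5180 m is 18.6 m downgradient of the peak.
√(4πDt) = 36.96 m, giving peak height M/(n_e·A·√(4πDt)) = 9.31/(0.20 × 18.7 × 36.96) = 0.06735 kg/m³.
(x−vt)²/(4Dt) = (18.6)²/(4 × 0.0415 × 2620) = 0.7955; exp(−0.7955) = 0.4514.
C = 0.06735 × 0.4514 = 0.0304 kg/m³.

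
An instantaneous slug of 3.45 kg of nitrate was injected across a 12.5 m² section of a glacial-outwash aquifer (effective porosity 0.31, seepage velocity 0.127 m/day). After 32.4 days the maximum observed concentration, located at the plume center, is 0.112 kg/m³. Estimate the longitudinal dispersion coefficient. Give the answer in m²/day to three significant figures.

At the plume center C_max = M/(n_e·A·√(4πDt)), so D = M²/(4πt·(n_e·A·C_max)²).
n_e·A·C_max = 0.31 × 12.5 × 0.112 = 0.4340 kg/m.
D = 3.45²/(4π × 32.4 × 0.4340²) = 0.155 m²/day.

0.155 m²/day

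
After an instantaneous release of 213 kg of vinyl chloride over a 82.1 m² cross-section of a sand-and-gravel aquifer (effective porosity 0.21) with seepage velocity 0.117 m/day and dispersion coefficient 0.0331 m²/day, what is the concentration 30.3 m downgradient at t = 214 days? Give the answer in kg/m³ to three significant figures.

For an instantaneous plane source, C(x,t) = M/(n_e·A·√(4πDt)) · exp(−(x−vt)²/(4Dt)), with n_e·A the pore (flow) area.
Plume center vt = 0.117 × 214 = 25.038 m, so the well at 30.3 m is 5.262 m downgradient of the peak.
√(4πDt) = 9.435 m, giving peak height M/(n_e·A·√(4πDt)) = 213/(0.21 × 82.1 × 9.435) = 1.309 kg/m³.
(x−vt)²/(4Dt) = (5.262)²/(4 × 0.0331 × 214) = 0.9772; exp(−0.9772) = 0.3764.
C = 1.309 × 0.3764 = 0.493 kg/m³.

0.493 kg/m³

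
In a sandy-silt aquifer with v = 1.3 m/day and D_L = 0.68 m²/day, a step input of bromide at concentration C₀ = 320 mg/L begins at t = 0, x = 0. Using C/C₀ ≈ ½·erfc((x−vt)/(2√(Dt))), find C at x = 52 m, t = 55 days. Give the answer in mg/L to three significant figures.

316 mg/L

For a continuous step input, C/C₀ ≈ ½·erfc((x−vt)/(2√(Dt))).
vt = 1.3 × 55 = 71.5 m and 2√(Dt) = 2√(0.68 × 55) = 12.23 m.
Argument (x−vt)/(2√(Dt)) = (52 − 71.5)/12.23 = -1.594; ½·erfc(-1.594) = 0.9879.
C = 320 × 0.9879 = 316 mg/L.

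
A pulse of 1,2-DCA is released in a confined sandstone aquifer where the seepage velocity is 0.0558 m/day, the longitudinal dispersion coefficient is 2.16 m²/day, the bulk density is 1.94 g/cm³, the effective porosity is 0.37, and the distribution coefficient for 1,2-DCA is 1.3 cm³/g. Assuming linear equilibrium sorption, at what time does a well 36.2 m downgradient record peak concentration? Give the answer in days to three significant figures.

Retardation factor R = 1 + ρ_b·K_d/n = 1 + 1.94 × 1.3/0.37 = 7.816.
Sorption retards both mechanisms: v_R = v/R = 0.007139 m/day, D_R = D/R = 0.2764 m²/day.
Peak time from v_R²t² + 2D_R t − x² = 0: t = (√(D_R² + v_R²x²) − D_R)/v_R².
√(D_R² + v_R²x²) = √(0.2764² + 0.007139² × 36.2²) = 0.3784; v_R² = 5.097e-05.
t = (0.3784 − 0.2764)/5.097e-05 = 2000 days.

2000 days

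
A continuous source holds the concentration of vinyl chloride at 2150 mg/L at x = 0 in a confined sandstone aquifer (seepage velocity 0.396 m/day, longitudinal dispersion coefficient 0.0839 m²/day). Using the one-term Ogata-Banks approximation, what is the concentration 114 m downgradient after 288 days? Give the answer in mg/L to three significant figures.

1080 mg/L

For a continuous step input, C/C₀ ≈ ½·erfc((x−vt)/(2√(Dt))).
vt = 0.396 × 288 = 114.048 m and 2√(Dt) = 2√(0.0839 × 288) = 9.831 m.
Argument (x−vt)/(2√(Dt)) = (114 − 114.048)/9.831 = -0.004883; ½·erfc(-0.004883) = 0.5028.
C = 2150 × 0.5028 = 1080 mg/L.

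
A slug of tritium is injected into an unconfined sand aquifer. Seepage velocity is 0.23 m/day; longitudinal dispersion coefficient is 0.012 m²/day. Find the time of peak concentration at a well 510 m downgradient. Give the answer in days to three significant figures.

2220 days

For the 1D instantaneous-source solution, setting ∂C/∂t = 0 at fixed x gives v²t² + 2Dt − x² = 0, so t = (√(D² + v²x²) − D)/v².
√(D² + v²x²) = √(0.012² + 0.23² × 510²) = 117.3; v² = 0.0529.
t = (117.3 − 0.012)/0.0529 = 2220 days (vs. the pure-advection estimate x/v = 2220 d).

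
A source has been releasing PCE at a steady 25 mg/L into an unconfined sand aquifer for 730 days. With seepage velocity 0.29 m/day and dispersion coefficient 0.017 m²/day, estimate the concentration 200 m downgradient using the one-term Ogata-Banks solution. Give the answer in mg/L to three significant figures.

24.8 mg/L

For a continuous step input, C/C₀ ≈ ½·erfc((x−vt)/(2√(Dt))).
vt = 0.29 × 730 = 211.7 m and 2√(Dt) = 2√(0.017 × 730) = 7.046 m.
Argument (x−vt)/(2√(Dt)) = (200 − 211.7)/7.046 = -1.661; ½·erfc(-1.661) = 0.9906.
C = 25 × 0.9906 = 24.8 mg/L.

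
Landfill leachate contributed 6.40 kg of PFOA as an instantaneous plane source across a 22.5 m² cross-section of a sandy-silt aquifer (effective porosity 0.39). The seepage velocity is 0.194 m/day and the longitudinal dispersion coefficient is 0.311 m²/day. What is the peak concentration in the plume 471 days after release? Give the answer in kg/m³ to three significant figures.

0.0170 kg/m³

The peak of an instantaneous 1D plume sits at x = vt; there the Gaussian factor is 1 and C_max = M/(n_e·A·√(4πDt)), where n_e·A is the pore area the mass is dissolved in.
√(4πDt) = √(4π × 0.311 × 471) = 42.90 m, so C_max = 6.40/(0.39 × 22.5 × 42.90) = 0.0170 kg/m³.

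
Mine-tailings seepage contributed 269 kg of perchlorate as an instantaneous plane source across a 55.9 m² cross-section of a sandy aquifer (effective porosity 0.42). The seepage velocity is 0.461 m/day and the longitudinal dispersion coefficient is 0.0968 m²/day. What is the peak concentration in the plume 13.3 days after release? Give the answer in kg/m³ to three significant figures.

The peak of an instantaneous 1D plume sits at x = vt; there the Gaussian factor is 1 and C_max = M/(n_e·A·√(4πDt)), where n_e·A is the pore area the mass is dissolved in.
√(4πDt) = √(4π × 0.0968 × 13.3) = 4.022 m, so C_max = 269/(0.42 × 55.9 × 4.022) = 2.85 kg/m³.

2.85 kg/m³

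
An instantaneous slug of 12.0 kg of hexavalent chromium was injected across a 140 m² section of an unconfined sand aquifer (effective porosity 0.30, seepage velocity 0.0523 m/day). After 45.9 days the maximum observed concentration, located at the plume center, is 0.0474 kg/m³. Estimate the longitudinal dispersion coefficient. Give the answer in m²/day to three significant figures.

At the plume center C_max = M/(n_e·A·√(4πDt)), so D = M²/(4πt·(n_e·A·C_max)²).
n_e·A·C_max = 0.30 × 140 × 0.0474 = 1.991 kg/m.
D = 12.0²/(4π × 45.9 × 1.991²) = 0.0630 m²/day.

0.0630 m²/day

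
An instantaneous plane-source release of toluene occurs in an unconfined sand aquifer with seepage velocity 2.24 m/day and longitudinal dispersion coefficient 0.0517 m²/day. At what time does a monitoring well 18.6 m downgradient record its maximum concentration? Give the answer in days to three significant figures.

8.29 days

For the 1D instantaneous-source solution, setting ∂C/∂t = 0 at fixed x gives v²t² + 2Dt − x² = 0, so t = (√(D² + v²x²) − D)/v².
√(D² + v²x²) = √(0.0517² + 2.24² × 18.6²) = 41.66; v² = 5.0176.
t = (41.66 − 0.0517)/5.0176 = 8.29 days (vs. the pure-advection estimate x/v = 8.30 d).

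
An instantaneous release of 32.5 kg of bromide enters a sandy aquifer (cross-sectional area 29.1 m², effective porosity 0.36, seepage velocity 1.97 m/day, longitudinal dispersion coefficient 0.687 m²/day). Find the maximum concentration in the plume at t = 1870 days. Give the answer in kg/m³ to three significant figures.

The peak of an instantaneous 1D plume sits at x = vt; there the Gaussian factor is 1 and C_max = M/(n_e·A·√(4πDt)), where n_e·A is the pore area the mass is dissolved in.
√(4πDt) = √(4π × 0.687 × 1870) = 127.1 m, so C_max = 32.5/(0.36 × 29.1 × 127.1) = 0.0244 kg/m³.

0.0244 kg/m³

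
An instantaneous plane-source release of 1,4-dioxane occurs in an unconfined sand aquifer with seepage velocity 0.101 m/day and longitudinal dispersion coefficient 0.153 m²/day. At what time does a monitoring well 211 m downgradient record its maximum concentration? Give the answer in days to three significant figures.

For the 1D instantaneous-source solution, setting ∂C/∂t = 0 at fixed x gives v²t² + 2Dt − x² = 0, so t = (√(D² + v²x²) − D)/v².
√(D² + v²x²) = √(0.153² + 0.101² × 211²) = 21.31; v² = 0.010201.
t = (21.31 − 0.153)/0.010201 = 2070 days (vs. the pure-advection estimate x/v = 2090 d).

2070 days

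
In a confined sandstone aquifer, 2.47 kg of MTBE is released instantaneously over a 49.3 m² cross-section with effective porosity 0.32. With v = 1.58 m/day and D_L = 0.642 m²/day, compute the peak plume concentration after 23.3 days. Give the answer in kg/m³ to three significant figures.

0.0114 kg/m³

The peak of an instantaneous 1D plume sits at x = vt; there the Gaussian factor is 1 and C_max = M/(n_e·A·√(4πDt)), where n_e·A is the pore area the mass is dissolved in.
√(4πDt) = √(4π × 0.642 × 23.3) = 13.71 m, so C_max = 2.47/(0.32 × 49.3 × 13.71) = 0.0114 kg/m³.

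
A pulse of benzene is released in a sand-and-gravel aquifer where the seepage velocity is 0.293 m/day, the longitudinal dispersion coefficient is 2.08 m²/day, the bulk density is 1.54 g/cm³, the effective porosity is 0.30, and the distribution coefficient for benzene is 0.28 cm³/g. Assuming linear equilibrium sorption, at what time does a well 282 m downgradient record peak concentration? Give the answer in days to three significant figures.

2290 days

Retardation factor R = 1 + ρ_b·K_d/n = 1 + 1.54 × 0.28/0.30 = 2.437.
Sorption retards both mechanisms: v_R = v/R = 0.1202 m/day, D_R = D/R = 0.8535 m²/day.
Peak time from v_R²t² + 2D_R t − x² = 0: t = (√(D_R² + v_R²x²) − D_R)/v_R².
√(D_R² + v_R²x²) = √(0.8535² + 0.1202² × 282²) = 33.91; v_R² = 0.01445.
t = (33.91 − 0.8535)/0.01445 = 2290 days.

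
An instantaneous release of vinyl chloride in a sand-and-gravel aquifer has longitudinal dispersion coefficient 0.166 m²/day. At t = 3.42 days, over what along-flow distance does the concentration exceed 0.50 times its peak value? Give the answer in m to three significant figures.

2.51 m

The plume is Gaussian with σ = √(2Dt) = √(2 × 0.166 × 3.42) = 1.066 m.
C/C_peak = exp(−Δx²/(2σ²)) = 0.50 ⇒ Δx = σ·√(−2 ln 0.50) = 1.066 × 1.177 = 1.255 m.
Width = 2Δx = 2.51 m.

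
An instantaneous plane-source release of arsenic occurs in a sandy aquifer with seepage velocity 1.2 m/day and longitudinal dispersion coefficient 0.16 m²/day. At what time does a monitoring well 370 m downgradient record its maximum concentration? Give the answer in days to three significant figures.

For the 1D instantaneous-source solution, setting ∂C/∂t = 0 at fixed x gives v²t² + 2Dt − x² = 0, so t = (√(D² + v²x²) − D)/v².
√(D² + v²x²) = √(0.16² + 1.2² × 370²) = 444.0; v² = 1.44.
t = (444.0 − 0.16)/1.44 = 308 days (vs. the pure-advection estimate x/v = 308 d).

308 days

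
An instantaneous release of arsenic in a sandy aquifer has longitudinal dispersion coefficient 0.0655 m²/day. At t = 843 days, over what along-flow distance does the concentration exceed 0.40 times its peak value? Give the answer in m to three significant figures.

The plume is Gaussian with σ = √(2Dt) = √(2 × 0.0655 × 843) = 10.51 m.
C/C_peak = exp(−Δx²/(2σ²)) = 0.40 ⇒ Δx = σ·√(−2 ln 0.40) = 10.51 × 1.354 = 14.23 m.
Width = 2Δx = 28.5 m.

28.5 m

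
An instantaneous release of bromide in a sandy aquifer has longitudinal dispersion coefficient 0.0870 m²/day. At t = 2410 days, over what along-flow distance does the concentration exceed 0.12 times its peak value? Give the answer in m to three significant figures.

The plume is Gaussian with σ = √(2Dt) = √(2 × 0.0870 × 2410) = 20.48 m.
C/C_peak = exp(−Δx²/(2σ²)) = 0.12 ⇒ Δx = σ·√(−2 ln 0.12) = 20.48 × 2.059 = 42.17 m.
Width = 2Δx = 84.3 m.

84.3 m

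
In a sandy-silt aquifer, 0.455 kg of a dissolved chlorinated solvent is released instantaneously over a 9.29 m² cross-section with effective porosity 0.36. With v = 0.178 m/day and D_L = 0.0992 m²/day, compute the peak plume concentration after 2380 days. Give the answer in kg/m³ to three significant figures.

0.00250 kg/m³

The peak of an instantaneous 1D plume sits at x = vt; there the Gaussian factor is 1 and C_max = M/(n_e·A·√(4πDt)), where n_e·A is the pore area the mass is dissolved in.
√(4πDt) = √(4π × 0.0992 × 2380) = 54.47 m, so C_max = 0.455/(0.36 × 9.29 × 54.47) = 0.00250 kg/m³.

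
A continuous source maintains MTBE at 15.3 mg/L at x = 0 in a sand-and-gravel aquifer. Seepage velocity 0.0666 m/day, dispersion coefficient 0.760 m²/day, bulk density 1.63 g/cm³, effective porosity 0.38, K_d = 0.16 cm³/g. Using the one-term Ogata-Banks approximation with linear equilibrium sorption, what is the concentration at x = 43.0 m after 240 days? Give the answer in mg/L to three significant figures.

0.173 mg/L

Retardation factor R = 1 + ρ_b·K_d/n = 1 + 1.63 × 0.16/0.38 = 1.686.
Sorption retards both mechanisms: v_R = v/R = 0.03950 m/day, D_R = D/R = 0.4508 m²/day.
v_R·t = 0.03950 × 240 = 9.48 m; 2√(D_R t) = 20.80 m; argument = (43.0 − 9.48)/20.80 = 1.612.
C = C₀ × ½·erfc(1.612) = 15.3 × 0.01131 = 0.173 mg/L.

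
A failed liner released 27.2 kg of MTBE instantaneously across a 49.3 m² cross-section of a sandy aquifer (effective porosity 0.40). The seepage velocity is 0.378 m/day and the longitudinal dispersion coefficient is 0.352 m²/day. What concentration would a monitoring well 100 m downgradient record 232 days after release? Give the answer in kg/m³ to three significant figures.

For an instantaneous plane source, C(x,t) = M/(n_e·A·√(4πDt)) · exp(−(x−vt)²/(4Dt)), with n_e·A the pore (flow) area.
Plume center vt = 0.378 × 232 = 87.696 m, so the well at 100 m is 12.304 m downgradient of the peak.
√(4πDt) = 32.03 m, giving peak height M/(n_e·A·√(4πDt)) = 27.2/(0.40 × 49.3 × 32.03) = 0.04306 kg/m³.
(x−vt)²/(4Dt) = (12.304)²/(4 × 0.352 × 232) = 0.4634; exp(−0.4634) = 0.6291.
C = 0.04306 × 0.6291 = 0.0271 kg/m³.

0.0271 kg/m³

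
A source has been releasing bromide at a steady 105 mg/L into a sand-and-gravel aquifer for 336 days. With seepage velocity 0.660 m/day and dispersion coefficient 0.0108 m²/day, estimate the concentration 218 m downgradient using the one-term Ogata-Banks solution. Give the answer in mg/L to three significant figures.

For a continuous step input, C/C₀ ≈ ½·erfc((x−vt)/(2√(Dt))).
vt = 0.660 × 336 = 221.76 m and 2√(Dt) = 2√(0.0108 × 336) = 3.810 m.
Argument (x−vt)/(2√(Dt)) = (218 − 221.76)/3.810 = -0.9869; ½·erfc(-0.9869) = 0.9186.
C = 105 × 0.9186 = 96.5 mg/L.

96.5 mg/L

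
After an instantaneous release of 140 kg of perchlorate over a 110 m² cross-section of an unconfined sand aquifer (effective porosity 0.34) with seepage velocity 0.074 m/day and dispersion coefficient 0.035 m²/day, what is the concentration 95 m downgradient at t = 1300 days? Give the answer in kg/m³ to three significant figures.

0.155 kg/m³

For an instantaneous plane source, C(x,t) = M/(n_e·A·√(4πDt)) · exp(−(x−vt)²/(4Dt)), with n_e·A the pore (flow) area.
Plume center vt = 0.074 × 1300 = 96.2 m, so the well at 95 m is 1.2 m upgradient of the peak.
√(4πDt) = 23.91 m, giving peak height M/(n_e·A·√(4πDt)) = 140/(0.34 × 110 × 23.91) = 0.1566 kg/m³.
(x−vt)²/(4Dt) = (-1.2)²/(4 × 0.035 × 1300) = 0.007912; exp(−0.007912) = 0.9921.
C = 0.1566 × 0.9921 = 0.155 kg/m³.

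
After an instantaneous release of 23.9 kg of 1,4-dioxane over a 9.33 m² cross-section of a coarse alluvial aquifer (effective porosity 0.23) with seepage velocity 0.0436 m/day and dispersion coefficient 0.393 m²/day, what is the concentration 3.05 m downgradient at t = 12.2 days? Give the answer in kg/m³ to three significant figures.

1.03 kg/m³

For an instantaneous plane source, C(x,t) = M/(n_e·A·√(4πDt)) · exp(−(x−vt)²/(4Dt)), with n_e·A the pore (flow) area.
Plume center vt = 0.0436 × 12.2 = 0.53192 m, so the well at 3.05 m is 2.51808 m downgradient of the peak.
√(4πDt) = 7.762 m, giving peak height M/(n_e·A·√(4πDt)) = 23.9/(0.23 × 9.33 × 7.762) = 1.435 kg/m³.
(x−vt)²/(4Dt) = (2.51808)²/(4 × 0.393 × 12.2) = 0.3306; exp(−0.3306) = 0.7185.
C = 1.435 × 0.7185 = 1.03 kg/m³.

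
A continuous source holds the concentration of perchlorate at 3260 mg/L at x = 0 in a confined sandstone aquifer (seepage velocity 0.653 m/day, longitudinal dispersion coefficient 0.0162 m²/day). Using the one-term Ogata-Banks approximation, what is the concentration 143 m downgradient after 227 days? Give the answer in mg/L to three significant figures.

3170 mg/L

For a continuous step input, C/C₀ ≈ ½·erfc((x−vt)/(2√(Dt))).
vt = 0.653 × 227 = 148.231 m and 2√(Dt) = 2√(0.0162 × 227) = 3.835 m.
Argument (x−vt)/(2√(Dt)) = (143 − 148.231)/3.835 = -1.364; ½·erfc(-1.364) = 0.9731.
C = 3260 × 0.9731 = 3170 mg/L.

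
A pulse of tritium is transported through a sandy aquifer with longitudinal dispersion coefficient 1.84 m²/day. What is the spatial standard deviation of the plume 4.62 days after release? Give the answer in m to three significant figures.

4.12 m

Dispersive spreading gives a Gaussian with σ² = 2Dt; advection only shifts the center.
σ = √(2 × 1.84 × 4.62) = 4.12 m.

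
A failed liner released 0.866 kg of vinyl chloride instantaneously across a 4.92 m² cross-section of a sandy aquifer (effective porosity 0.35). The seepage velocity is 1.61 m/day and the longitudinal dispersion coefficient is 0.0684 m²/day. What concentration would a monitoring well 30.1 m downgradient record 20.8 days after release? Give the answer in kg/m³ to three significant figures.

0.0158 kg/m³

For an instantaneous plane source, C(x,t) = M/(n_e·A·√(4πDt)) · exp(−(x−vt)²/(4Dt)), with n_e·A the pore (flow) area.
Plume center vt = 1.61 × 20.8 = 33.488 m, so the well at 30.1 m is 3.388 m upgradient of the peak.
√(4πDt) = 4.228 m, giving peak height M/(n_e·A·√(4πDt)) = 0.866/(0.35 × 4.92 × 4.228) = 0.1189 kg/m³.
(x−vt)²/(4Dt) = (-3.388)²/(4 × 0.0684 × 20.8) = 2.017; exp(−2.017) = 0.1331.
C = 0.1189 × 0.1331 = 0.0158 kg/m³.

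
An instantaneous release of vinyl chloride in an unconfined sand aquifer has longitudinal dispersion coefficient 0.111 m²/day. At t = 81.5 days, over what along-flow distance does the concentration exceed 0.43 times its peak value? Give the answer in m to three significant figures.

The plume is Gaussian with σ = √(2Dt) = √(2 × 0.111 × 81.5) = 4.254 m.
C/C_peak = exp(−Δx²/(2σ²)) = 0.43 ⇒ Δx = σ·√(−2 ln 0.43) = 4.254 × 1.299 = 5.526 m.
Width = 2Δx = 11.1 m.

11.1 m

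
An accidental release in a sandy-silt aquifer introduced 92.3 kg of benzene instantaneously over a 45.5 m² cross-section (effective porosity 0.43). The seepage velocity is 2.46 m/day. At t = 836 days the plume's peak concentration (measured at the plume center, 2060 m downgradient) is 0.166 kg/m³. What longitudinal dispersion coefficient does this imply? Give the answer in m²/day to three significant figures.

At the plume center C_max = M/(n_e·A·√(4πDt)), so D = M²/(4πt·(n_e·A·C_max)²).
n_e·A·C_max = 0.43 × 45.5 × 0.166 = 3.248 kg/m.
D = 92.3²/(4π × 836 × 3.248²) = 0.0769 m²/day.

0.0769 m²/day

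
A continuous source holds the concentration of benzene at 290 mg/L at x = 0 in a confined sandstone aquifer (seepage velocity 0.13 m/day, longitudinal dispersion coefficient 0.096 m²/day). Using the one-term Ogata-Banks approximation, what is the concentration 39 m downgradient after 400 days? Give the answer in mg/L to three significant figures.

For a continuous step input, C/C₀ ≈ ½·erfc((x−vt)/(2√(Dt))).
vt = 0.13 × 400 = 52 m and 2√(Dt) = 2√(0.096 × 400) = 12.39 m.
Argument (x−vt)/(2√(Dt)) = (39 − 52)/12.39 = -1.049; ½·erfc(-1.049) = 0.9310.
C = 290 × 0.9310 = 270 mg/L.

270 mg/L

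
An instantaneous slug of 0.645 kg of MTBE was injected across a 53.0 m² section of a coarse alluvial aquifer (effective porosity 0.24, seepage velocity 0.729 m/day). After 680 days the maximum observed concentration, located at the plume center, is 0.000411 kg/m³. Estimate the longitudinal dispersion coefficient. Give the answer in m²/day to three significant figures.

At the plume center C_max = M/(n_e·A·√(4πDt)), so D = M²/(4πt·(n_e·A·C_max)²).
n_e·A·C_max = 0.24 × 53.0 × 0.000411 = 0.005228 kg/m.
D = 0.645²/(4π × 680 × 0.005228²) = 1.78 m²/day.

1.78 m²/day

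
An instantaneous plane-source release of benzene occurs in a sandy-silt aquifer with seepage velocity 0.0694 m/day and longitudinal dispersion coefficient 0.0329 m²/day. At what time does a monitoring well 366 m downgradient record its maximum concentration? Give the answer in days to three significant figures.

For the 1D instantaneous-source solution, setting ∂C/∂t = 0 at fixed x gives v²t² + 2Dt − x² = 0, so t = (√(D² + v²x²) − D)/v².
√(D² + v²x²) = √(0.0329² + 0.0694² × 366²) = 25.40; v² = 0.00481636.
t = (25.40 − 0.0329)/0.00481636 = 5270 days (vs. the pure-advection estimate x/v = 5270 d).

5270 days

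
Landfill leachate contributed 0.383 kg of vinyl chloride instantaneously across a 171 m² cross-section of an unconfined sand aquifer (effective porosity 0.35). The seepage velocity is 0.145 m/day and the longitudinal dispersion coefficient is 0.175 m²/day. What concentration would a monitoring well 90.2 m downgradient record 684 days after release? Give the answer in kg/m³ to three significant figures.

0.000139 kg/m³

For an instantaneous plane source, C(x,t) = M/(n_e·A·√(4πDt)) · exp(−(x−vt)²/(4Dt)), with n_e·A the pore (flow) area.
Plume center vt = 0.145 × 684 = 99.18 m, so the well at 90.2 m is 8.98 m upgradient of the peak.
√(4πDt) = 38.78 m, giving peak height M/(n_e·A·√(4πDt)) = 0.383/(0.35 × 171 × 38.78) = 0.0001650 kg/m³.
(x−vt)²/(4Dt) = (-8.98)²/(4 × 0.175 × 684) = 0.1684; exp(−0.1684) = 0.8450.
C = 0.0001650 × 0.8450 = 0.000139 kg/m³.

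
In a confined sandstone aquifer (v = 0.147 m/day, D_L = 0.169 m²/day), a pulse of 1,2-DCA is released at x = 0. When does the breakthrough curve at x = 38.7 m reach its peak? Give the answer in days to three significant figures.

256 days

For the 1D instantaneous-source solution, setting ∂C/∂t = 0 at fixed x gives v²t² + 2Dt − x² = 0, so t = (√(D² + v²x²) − D)/v².
√(D² + v²x²) = √(0.169² + 0.147² × 38.7²) = 5.691; v² = 0.021609.
t = (5.691 − 0.169)/0.021609 = 256 days (vs. the pure-advection estimate x/v = 263 d).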